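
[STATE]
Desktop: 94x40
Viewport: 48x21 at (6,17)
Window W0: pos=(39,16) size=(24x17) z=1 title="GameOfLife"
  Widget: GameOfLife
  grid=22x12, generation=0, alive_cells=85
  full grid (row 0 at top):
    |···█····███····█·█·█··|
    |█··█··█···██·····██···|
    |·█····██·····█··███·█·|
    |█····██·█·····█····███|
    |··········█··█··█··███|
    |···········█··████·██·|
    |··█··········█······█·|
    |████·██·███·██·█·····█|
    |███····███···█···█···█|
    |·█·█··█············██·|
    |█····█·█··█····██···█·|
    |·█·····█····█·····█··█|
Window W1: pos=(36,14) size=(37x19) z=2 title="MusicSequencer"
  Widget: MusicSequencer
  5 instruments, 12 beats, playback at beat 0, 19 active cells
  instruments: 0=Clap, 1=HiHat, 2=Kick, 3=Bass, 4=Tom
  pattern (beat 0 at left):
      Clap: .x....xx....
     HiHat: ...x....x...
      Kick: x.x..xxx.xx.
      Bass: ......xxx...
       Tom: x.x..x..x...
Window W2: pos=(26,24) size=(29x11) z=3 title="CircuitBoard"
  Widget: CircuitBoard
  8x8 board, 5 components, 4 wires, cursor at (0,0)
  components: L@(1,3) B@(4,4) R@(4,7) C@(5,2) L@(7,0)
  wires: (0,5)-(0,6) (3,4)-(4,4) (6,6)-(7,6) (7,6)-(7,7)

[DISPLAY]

                              ┃      ▼1234567890
                              ┃  Clap·█····██···
                              ┃ HiHat···█····█··
                              ┃  Kick█·█··███·██
                              ┃  Bass······███··
                              ┃   Tom█·█··█··█··
                              ┃                 
                    ┏━━━━━━━━━━━━━━━━━━━━━━━━━━━
                    ┃ CircuitBoard              
                    ┠───────────────────────────
                    ┃   0 1 2 3 4 5 6 7         
                    ┃0  [.]                  · ─
                    ┃                           
                    ┃1               L          
                    ┃                           
                    ┃2                          
                    ┃                           
                    ┗━━━━━━━━━━━━━━━━━━━━━━━━━━━
                                                
                                                
                                                


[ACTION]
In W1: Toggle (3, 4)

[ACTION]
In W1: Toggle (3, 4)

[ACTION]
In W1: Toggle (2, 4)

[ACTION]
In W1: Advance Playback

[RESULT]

                              ┃      0▼234567890
                              ┃  Clap·█····██···
                              ┃ HiHat···█····█··
                              ┃  Kick█·█·████·██
                              ┃  Bass······███··
                              ┃   Tom█·█··█··█··
                              ┃                 
                    ┏━━━━━━━━━━━━━━━━━━━━━━━━━━━
                    ┃ CircuitBoard              
                    ┠───────────────────────────
                    ┃   0 1 2 3 4 5 6 7         
                    ┃0  [.]                  · ─
                    ┃                           
                    ┃1               L          
                    ┃                           
                    ┃2                          
                    ┃                           
                    ┗━━━━━━━━━━━━━━━━━━━━━━━━━━━
                                                
                                                
                                                


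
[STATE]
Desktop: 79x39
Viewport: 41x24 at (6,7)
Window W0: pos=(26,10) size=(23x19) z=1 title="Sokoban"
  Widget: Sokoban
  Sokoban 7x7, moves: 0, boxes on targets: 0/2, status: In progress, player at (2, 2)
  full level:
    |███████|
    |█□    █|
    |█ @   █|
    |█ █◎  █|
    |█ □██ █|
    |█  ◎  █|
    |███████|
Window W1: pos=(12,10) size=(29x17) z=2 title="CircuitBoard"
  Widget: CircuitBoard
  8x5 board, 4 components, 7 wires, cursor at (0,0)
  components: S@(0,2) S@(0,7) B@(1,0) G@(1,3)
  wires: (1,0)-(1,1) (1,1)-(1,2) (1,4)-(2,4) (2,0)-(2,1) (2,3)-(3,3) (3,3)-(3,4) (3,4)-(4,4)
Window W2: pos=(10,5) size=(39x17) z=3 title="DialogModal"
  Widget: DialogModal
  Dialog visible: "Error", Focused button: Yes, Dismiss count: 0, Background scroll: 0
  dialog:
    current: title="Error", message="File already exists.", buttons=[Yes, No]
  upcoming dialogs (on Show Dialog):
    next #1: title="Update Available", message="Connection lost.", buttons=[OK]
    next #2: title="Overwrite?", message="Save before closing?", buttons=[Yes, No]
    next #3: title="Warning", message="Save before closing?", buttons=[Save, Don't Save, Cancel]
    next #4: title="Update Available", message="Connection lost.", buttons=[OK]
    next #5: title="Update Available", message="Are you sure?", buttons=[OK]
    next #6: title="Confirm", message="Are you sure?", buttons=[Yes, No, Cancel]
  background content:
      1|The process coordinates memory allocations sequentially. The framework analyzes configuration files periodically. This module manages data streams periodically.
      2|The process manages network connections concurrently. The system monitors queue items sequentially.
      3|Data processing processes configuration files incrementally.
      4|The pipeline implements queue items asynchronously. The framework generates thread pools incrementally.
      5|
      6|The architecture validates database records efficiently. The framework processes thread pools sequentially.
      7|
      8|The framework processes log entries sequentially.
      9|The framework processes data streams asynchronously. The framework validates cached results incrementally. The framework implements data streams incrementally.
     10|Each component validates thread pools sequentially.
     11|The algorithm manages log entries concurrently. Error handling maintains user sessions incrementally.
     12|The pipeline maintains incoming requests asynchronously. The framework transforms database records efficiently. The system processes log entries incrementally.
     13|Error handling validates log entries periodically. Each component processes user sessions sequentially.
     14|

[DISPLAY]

    ┠────────────────────────────────────
    ┃The process coordinates memory alloc
    ┃The process manages network connecti
    ┃Data processing processes configurat
    ┃The pipeline implements queue items 
    ┃      ┌──────────────────────┐      
    ┃The ar│        Error         │abase 
    ┃      │ File already exists. │      
    ┃The fr│      [Yes]  No       │tries 
    ┃The fr└──────────────────────┘treams
    ┃Each component validates thread pool
    ┃The algorithm manages log entries co
    ┃The pipeline maintains incoming requ
    ┃Error handling validates log entries
    ┗━━━━━━━━━━━━━━━━━━━━━━━━━━━━━━━━━━━━
      ┃4                   ·      ┃      
      ┃Cursor: (0,0)              ┃      
      ┃                           ┃      
      ┃                           ┃      
      ┗━━━━━━━━━━━━━━━━━━━━━━━━━━━┛      
                    ┃                    
                    ┗━━━━━━━━━━━━━━━━━━━━
                                         
                                         


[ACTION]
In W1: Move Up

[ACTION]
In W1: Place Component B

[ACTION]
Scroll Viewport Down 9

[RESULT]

    ┃The fr│      [Yes]  No       │tries 
    ┃The fr└──────────────────────┘treams
    ┃Each component validates thread pool
    ┃The algorithm manages log entries co
    ┃The pipeline maintains incoming requ
    ┃Error handling validates log entries
    ┗━━━━━━━━━━━━━━━━━━━━━━━━━━━━━━━━━━━━
      ┃4                   ·      ┃      
      ┃Cursor: (0,0)              ┃      
      ┃                           ┃      
      ┃                           ┃      
      ┗━━━━━━━━━━━━━━━━━━━━━━━━━━━┛      
                    ┃                    
                    ┗━━━━━━━━━━━━━━━━━━━━
                                         
                                         
                                         
                                         
                                         
                                         
                                         
                                         
                                         
                                         


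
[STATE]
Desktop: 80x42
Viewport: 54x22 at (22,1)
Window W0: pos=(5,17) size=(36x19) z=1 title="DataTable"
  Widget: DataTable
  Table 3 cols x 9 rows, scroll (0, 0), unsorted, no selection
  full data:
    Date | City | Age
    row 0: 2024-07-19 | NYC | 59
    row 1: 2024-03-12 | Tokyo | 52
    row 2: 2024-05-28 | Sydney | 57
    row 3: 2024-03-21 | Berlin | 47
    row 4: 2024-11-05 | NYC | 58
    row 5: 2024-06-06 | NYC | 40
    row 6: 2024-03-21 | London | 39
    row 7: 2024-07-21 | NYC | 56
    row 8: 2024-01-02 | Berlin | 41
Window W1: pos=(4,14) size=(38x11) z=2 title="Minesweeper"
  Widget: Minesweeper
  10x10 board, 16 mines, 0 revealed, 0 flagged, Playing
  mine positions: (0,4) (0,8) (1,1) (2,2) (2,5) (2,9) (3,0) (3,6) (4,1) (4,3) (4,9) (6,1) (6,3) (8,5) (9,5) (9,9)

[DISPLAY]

                                                      
                                                      
                                                      
                                                      
                                                      
                                                      
                                                      
                                                      
                                                      
                                                      
                                                      
                                                      
                                                      
━━━━━━━━━━━━━━━━━━━┓                                  
                   ┃                                  
───────────────────┨                                  
                   ┃                                  
                   ┃                                  
                   ┃                                  
                   ┃                                  
                   ┃                                  
                   ┃                                  


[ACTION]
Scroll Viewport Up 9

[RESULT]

                                                      
                                                      
                                                      
                                                      
                                                      
                                                      
                                                      
                                                      
                                                      
                                                      
                                                      
                                                      
                                                      
                                                      
━━━━━━━━━━━━━━━━━━━┓                                  
                   ┃                                  
───────────────────┨                                  
                   ┃                                  
                   ┃                                  
                   ┃                                  
                   ┃                                  
                   ┃                                  


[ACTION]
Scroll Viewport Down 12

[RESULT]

                                                      
                                                      
━━━━━━━━━━━━━━━━━━━┓                                  
                   ┃                                  
───────────────────┨                                  
                   ┃                                  
                   ┃                                  
                   ┃                                  
                   ┃                                  
                   ┃                                  
                   ┃                                  
                   ┃                                  
━━━━━━━━━━━━━━━━━━━┛                                  
n│47              ┃                                   
 │58              ┃                                   
 │40              ┃                                   
n│39              ┃                                   
 │56              ┃                                   
n│41              ┃                                   
                  ┃                                   
                  ┃                                   
                  ┃                                   


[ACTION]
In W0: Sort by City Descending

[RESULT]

                                                      
                                                      
━━━━━━━━━━━━━━━━━━━┓                                  
                   ┃                                  
───────────────────┨                                  
                   ┃                                  
                   ┃                                  
                   ┃                                  
                   ┃                                  
                   ┃                                  
                   ┃                                  
                   ┃                                  
━━━━━━━━━━━━━━━━━━━┛                                  
 │58              ┃                                   
 │40              ┃                                   
 │56              ┃                                   
n│39              ┃                                   
n│47              ┃                                   
n│41              ┃                                   
                  ┃                                   
                  ┃                                   
                  ┃                                   


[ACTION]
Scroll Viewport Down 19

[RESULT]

                   ┃                                  
                   ┃                                  
                   ┃                                  
                   ┃                                  
━━━━━━━━━━━━━━━━━━━┛                                  
 │58              ┃                                   
 │40              ┃                                   
 │56              ┃                                   
n│39              ┃                                   
n│47              ┃                                   
n│41              ┃                                   
                  ┃                                   
                  ┃                                   
                  ┃                                   
                  ┃                                   
━━━━━━━━━━━━━━━━━━┛                                   
                                                      
                                                      
                                                      
                                                      
                                                      
                                                      


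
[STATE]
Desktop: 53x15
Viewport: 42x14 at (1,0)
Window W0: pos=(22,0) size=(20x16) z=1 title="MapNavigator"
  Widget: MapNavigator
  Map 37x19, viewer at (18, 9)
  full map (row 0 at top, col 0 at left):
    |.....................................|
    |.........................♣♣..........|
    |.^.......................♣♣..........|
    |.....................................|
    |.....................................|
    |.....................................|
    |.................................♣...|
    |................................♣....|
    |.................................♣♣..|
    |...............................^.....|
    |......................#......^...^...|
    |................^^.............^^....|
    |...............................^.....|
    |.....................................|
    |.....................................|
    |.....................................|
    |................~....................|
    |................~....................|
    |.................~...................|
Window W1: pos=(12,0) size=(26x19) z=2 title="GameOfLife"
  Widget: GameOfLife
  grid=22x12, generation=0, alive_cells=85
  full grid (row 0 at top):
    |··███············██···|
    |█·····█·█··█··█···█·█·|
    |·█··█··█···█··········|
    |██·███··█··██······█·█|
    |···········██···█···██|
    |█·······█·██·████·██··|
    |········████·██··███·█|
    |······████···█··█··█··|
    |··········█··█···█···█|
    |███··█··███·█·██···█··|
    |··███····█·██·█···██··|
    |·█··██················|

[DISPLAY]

           ┏━━━━━━━━━━━━━━━━━━━━━━━━┓━━━┓ 
           ┃ GameOfLife             ┃   ┃ 
           ┠────────────────────────┨───┨ 
           ┃Gen: 0                  ┃...┃ 
           ┃··███············██···  ┃...┃ 
           ┃█·····█·█··█··█···█·█·  ┃...┃ 
           ┃·█··█··█···█··········  ┃...┃ 
           ┃██·███··█··██······█·█  ┃...┃ 
           ┃···········██···█···██  ┃...┃ 
           ┃█·······█·██·████·██··  ┃...┃ 
           ┃········████·██··███·█  ┃...┃ 
           ┃······████···█··█··█··  ┃...┃ 
           ┃··········█··█···█···█  ┃...┃ 
           ┃███··█··███·█·██···█··  ┃...┃ 


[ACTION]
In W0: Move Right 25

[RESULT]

           ┏━━━━━━━━━━━━━━━━━━━━━━━━┓━━━┓ 
           ┃ GameOfLife             ┃   ┃ 
           ┠────────────────────────┨───┨ 
           ┃Gen: 0                  ┃   ┃ 
           ┃··███············██···  ┃   ┃ 
           ┃█·····█·█··█··█···█·█·  ┃   ┃ 
           ┃·█··█··█···█··········  ┃   ┃ 
           ┃██·███··█··██······█·█  ┃   ┃ 
           ┃···········██···█···██  ┃   ┃ 
           ┃█·······█·██·████·██··  ┃   ┃ 
           ┃········████·██··███·█  ┃   ┃ 
           ┃······████···█··█··█··  ┃   ┃ 
           ┃··········█··█···█···█  ┃   ┃ 
           ┃███··█··███·█·██···█··  ┃   ┃ 


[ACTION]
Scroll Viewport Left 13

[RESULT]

            ┏━━━━━━━━━━━━━━━━━━━━━━━━┓━━━┓
            ┃ GameOfLife             ┃   ┃
            ┠────────────────────────┨───┨
            ┃Gen: 0                  ┃   ┃
            ┃··███············██···  ┃   ┃
            ┃█·····█·█··█··█···█·█·  ┃   ┃
            ┃·█··█··█···█··········  ┃   ┃
            ┃██·███··█··██······█·█  ┃   ┃
            ┃···········██···█···██  ┃   ┃
            ┃█·······█·██·████·██··  ┃   ┃
            ┃········████·██··███·█  ┃   ┃
            ┃······████···█··█··█··  ┃   ┃
            ┃··········█··█···█···█  ┃   ┃
            ┃███··█··███·█·██···█··  ┃   ┃


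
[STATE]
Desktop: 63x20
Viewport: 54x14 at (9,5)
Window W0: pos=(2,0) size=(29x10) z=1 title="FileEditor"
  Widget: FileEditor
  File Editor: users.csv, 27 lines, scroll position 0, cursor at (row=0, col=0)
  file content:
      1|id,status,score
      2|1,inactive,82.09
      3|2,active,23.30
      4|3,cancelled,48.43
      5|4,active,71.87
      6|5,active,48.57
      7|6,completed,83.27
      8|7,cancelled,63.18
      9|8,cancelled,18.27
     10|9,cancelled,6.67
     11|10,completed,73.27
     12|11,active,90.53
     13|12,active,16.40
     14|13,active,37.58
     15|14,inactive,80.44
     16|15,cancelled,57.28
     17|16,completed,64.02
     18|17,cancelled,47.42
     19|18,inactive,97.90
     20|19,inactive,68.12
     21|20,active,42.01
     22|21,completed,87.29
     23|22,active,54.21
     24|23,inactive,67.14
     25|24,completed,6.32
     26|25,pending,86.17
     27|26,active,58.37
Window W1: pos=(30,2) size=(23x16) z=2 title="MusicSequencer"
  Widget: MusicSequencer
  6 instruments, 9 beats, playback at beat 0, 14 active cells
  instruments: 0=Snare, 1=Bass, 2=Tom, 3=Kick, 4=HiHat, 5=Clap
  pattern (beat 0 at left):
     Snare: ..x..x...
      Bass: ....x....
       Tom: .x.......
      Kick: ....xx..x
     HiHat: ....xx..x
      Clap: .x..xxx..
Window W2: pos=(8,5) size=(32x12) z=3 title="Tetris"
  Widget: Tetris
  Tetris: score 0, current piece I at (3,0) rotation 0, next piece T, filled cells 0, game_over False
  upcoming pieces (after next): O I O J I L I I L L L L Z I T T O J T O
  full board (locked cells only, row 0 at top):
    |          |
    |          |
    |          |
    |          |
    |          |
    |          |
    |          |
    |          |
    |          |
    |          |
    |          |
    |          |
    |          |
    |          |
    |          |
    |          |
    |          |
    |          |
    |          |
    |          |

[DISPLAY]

━━━━━━━━━━━━━━━━━━━━━━━━━━━━━━┓345678      ┃          
 Tetris                       ┃··█···      ┃          
──────────────────────────────┨·█····      ┃          
          │Next:              ┃······      ┃          
          │ ▒                 ┃·██··█      ┃          
          │▒▒▒                ┃·██··█      ┃          
          │                   ┃·███··      ┃          
          │                   ┃            ┃          
          │                   ┃            ┃          
          │Score:             ┃            ┃          
          │0                  ┃            ┃          
━━━━━━━━━━━━━━━━━━━━━━━━━━━━━━┛            ┃          
                     ┗━━━━━━━━━━━━━━━━━━━━━┛          
                                                      


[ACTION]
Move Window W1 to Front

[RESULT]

━━━━━━━━━━━━━━━━━━━━━┃      ▼12345678      ┃          
 Tetris              ┃ Snare··█··█···      ┃          
─────────────────────┃  Bass····█····      ┃          
          │Next:     ┃   Tom·█·······      ┃          
          │ ▒        ┃  Kick····██··█      ┃          
          │▒▒▒       ┃ HiHat····██··█      ┃          
          │          ┃  Clap·█··███··      ┃          
          │          ┃                     ┃          
          │          ┃                     ┃          
          │Score:    ┃                     ┃          
          │0         ┃                     ┃          
━━━━━━━━━━━━━━━━━━━━━┃                     ┃          
                     ┗━━━━━━━━━━━━━━━━━━━━━┛          
                                                      


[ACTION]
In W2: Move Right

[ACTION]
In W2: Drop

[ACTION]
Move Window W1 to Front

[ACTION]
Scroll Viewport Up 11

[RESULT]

━━━━━━━━━━━━━━━━━━━━━┓                                
ditor                ┃                                
─────────────────────┏━━━━━━━━━━━━━━━━━━━━━┓          
tus,score           ▲┃ MusicSequencer      ┃          
tive,82.09          █┠─────────────────────┨          
━━━━━━━━━━━━━━━━━━━━━┃      ▼12345678      ┃          
 Tetris              ┃ Snare··█··█···      ┃          
─────────────────────┃  Bass····█····      ┃          
          │Next:     ┃   Tom·█·······      ┃          
          │ ▒        ┃  Kick····██··█      ┃          
          │▒▒▒       ┃ HiHat····██··█      ┃          
          │          ┃  Clap·█··███··      ┃          
          │          ┃                     ┃          
          │          ┃                     ┃          


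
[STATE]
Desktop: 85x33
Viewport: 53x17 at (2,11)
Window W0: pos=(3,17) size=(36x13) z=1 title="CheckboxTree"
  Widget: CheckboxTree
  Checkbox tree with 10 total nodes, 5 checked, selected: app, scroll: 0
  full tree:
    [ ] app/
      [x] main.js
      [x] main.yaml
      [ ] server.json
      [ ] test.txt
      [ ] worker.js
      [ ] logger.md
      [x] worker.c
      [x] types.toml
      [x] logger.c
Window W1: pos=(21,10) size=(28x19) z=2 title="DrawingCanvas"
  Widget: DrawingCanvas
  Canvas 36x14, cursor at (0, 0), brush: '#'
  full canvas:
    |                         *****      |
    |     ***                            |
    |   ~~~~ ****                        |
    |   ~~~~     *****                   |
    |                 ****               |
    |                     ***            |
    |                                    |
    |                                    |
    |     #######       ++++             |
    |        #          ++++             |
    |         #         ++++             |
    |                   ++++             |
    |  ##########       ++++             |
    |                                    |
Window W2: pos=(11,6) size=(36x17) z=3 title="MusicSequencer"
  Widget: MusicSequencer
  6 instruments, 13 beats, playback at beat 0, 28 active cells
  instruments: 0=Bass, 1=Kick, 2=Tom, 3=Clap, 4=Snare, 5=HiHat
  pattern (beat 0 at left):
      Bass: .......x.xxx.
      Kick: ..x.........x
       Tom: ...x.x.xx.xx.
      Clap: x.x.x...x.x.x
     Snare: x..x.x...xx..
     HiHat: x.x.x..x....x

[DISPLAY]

         ┃  Kick··█·········█               ┃ ┃      
         ┃   Tom···█·█·██·██·               ┃─┨      
         ┃  Clap█·█·█···█·█·█               ┃*┃      
         ┃ Snare█··█·█···██··               ┃ ┃      
         ┃ HiHat█·█·█··█····█               ┃ ┃      
         ┃                                  ┃ ┃      
 ┏━━━━━━━┃                                  ┃ ┃      
 ┃ Checkb┃                                  ┃ ┃      
 ┠───────┃                                  ┃ ┃      
 ┃>[-] ap┃                                  ┃ ┃      
 ┃   [x] ┃                                  ┃ ┃      
 ┃   [x] ┗━━━━━━━━━━━━━━━━━━━━━━━━━━━━━━━━━━┛ ┃      
 ┃   [ ] server.jso┃         #         ++++   ┃      
 ┃   [ ] test.txt  ┃                   ++++   ┃      
 ┃   [ ] worker.js ┃  ##########       ++++   ┃      
 ┃   [ ] logger.md ┃                          ┃      
 ┃   [x] worker.c  ┃                          ┃      


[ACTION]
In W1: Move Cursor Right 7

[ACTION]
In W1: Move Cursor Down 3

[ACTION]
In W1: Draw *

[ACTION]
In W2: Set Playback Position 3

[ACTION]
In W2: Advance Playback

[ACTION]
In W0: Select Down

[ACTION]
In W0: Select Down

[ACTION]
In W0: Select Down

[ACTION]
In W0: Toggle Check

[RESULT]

         ┃  Kick··█·········█               ┃ ┃      
         ┃   Tom···█·█·██·██·               ┃─┨      
         ┃  Clap█·█·█···█·█·█               ┃*┃      
         ┃ Snare█··█·█···██··               ┃ ┃      
         ┃ HiHat█·█·█··█····█               ┃ ┃      
         ┃                                  ┃ ┃      
 ┏━━━━━━━┃                                  ┃ ┃      
 ┃ Checkb┃                                  ┃ ┃      
 ┠───────┃                                  ┃ ┃      
 ┃ [-] ap┃                                  ┃ ┃      
 ┃   [x] ┃                                  ┃ ┃      
 ┃   [x] ┗━━━━━━━━━━━━━━━━━━━━━━━━━━━━━━━━━━┛ ┃      
 ┃>  [x] server.jso┃         #         ++++   ┃      
 ┃   [ ] test.txt  ┃                   ++++   ┃      
 ┃   [ ] worker.js ┃  ##########       ++++   ┃      
 ┃   [ ] logger.md ┃                          ┃      
 ┃   [x] worker.c  ┃                          ┃      


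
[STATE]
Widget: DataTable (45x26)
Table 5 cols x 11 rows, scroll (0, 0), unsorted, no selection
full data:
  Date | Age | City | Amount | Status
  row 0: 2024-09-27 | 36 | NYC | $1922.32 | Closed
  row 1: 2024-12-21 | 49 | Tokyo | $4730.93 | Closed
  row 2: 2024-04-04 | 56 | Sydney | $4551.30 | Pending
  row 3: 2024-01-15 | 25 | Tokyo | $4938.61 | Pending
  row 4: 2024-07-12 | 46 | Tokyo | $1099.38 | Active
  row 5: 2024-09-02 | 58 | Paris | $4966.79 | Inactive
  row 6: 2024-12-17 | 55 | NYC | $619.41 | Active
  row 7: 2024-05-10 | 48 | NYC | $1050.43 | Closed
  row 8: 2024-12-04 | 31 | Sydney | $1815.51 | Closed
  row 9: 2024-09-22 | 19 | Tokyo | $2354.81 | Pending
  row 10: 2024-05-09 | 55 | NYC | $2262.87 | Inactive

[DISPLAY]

Date      │Age│City  │Amount  │Status        
──────────┼───┼──────┼────────┼────────      
2024-09-27│36 │NYC   │$1922.32│Closed        
2024-12-21│49 │Tokyo │$4730.93│Closed        
2024-04-04│56 │Sydney│$4551.30│Pending       
2024-01-15│25 │Tokyo │$4938.61│Pending       
2024-07-12│46 │Tokyo │$1099.38│Active        
2024-09-02│58 │Paris │$4966.79│Inactive      
2024-12-17│55 │NYC   │$619.41 │Active        
2024-05-10│48 │NYC   │$1050.43│Closed        
2024-12-04│31 │Sydney│$1815.51│Closed        
2024-09-22│19 │Tokyo │$2354.81│Pending       
2024-05-09│55 │NYC   │$2262.87│Inactive      
                                             
                                             
                                             
                                             
                                             
                                             
                                             
                                             
                                             
                                             
                                             
                                             
                                             


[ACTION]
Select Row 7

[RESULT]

Date      │Age│City  │Amount  │Status        
──────────┼───┼──────┼────────┼────────      
2024-09-27│36 │NYC   │$1922.32│Closed        
2024-12-21│49 │Tokyo │$4730.93│Closed        
2024-04-04│56 │Sydney│$4551.30│Pending       
2024-01-15│25 │Tokyo │$4938.61│Pending       
2024-07-12│46 │Tokyo │$1099.38│Active        
2024-09-02│58 │Paris │$4966.79│Inactive      
2024-12-17│55 │NYC   │$619.41 │Active        
>024-05-10│48 │NYC   │$1050.43│Closed        
2024-12-04│31 │Sydney│$1815.51│Closed        
2024-09-22│19 │Tokyo │$2354.81│Pending       
2024-05-09│55 │NYC   │$2262.87│Inactive      
                                             
                                             
                                             
                                             
                                             
                                             
                                             
                                             
                                             
                                             
                                             
                                             
                                             


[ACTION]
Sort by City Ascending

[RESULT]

Date      │Age│City ▲│Amount  │Status        
──────────┼───┼──────┼────────┼────────      
2024-09-27│36 │NYC   │$1922.32│Closed        
2024-12-17│55 │NYC   │$619.41 │Active        
2024-05-10│48 │NYC   │$1050.43│Closed        
2024-05-09│55 │NYC   │$2262.87│Inactive      
2024-09-02│58 │Paris │$4966.79│Inactive      
2024-04-04│56 │Sydney│$4551.30│Pending       
2024-12-04│31 │Sydney│$1815.51│Closed        
>024-12-21│49 │Tokyo │$4730.93│Closed        
2024-01-15│25 │Tokyo │$4938.61│Pending       
2024-07-12│46 │Tokyo │$1099.38│Active        
2024-09-22│19 │Tokyo │$2354.81│Pending       
                                             
                                             
                                             
                                             
                                             
                                             
                                             
                                             
                                             
                                             
                                             
                                             
                                             


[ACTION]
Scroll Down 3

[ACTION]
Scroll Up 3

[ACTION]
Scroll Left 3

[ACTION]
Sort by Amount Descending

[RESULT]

Date      │Age│City  │Amount ▼│Status        
──────────┼───┼──────┼────────┼────────      
2024-09-02│58 │Paris │$4966.79│Inactive      
2024-01-15│25 │Tokyo │$4938.61│Pending       
2024-12-21│49 │Tokyo │$4730.93│Closed        
2024-04-04│56 │Sydney│$4551.30│Pending       
2024-09-22│19 │Tokyo │$2354.81│Pending       
2024-05-09│55 │NYC   │$2262.87│Inactive      
2024-09-27│36 │NYC   │$1922.32│Closed        
>024-12-04│31 │Sydney│$1815.51│Closed        
2024-07-12│46 │Tokyo │$1099.38│Active        
2024-05-10│48 │NYC   │$1050.43│Closed        
2024-12-17│55 │NYC   │$619.41 │Active        
                                             
                                             
                                             
                                             
                                             
                                             
                                             
                                             
                                             
                                             
                                             
                                             
                                             


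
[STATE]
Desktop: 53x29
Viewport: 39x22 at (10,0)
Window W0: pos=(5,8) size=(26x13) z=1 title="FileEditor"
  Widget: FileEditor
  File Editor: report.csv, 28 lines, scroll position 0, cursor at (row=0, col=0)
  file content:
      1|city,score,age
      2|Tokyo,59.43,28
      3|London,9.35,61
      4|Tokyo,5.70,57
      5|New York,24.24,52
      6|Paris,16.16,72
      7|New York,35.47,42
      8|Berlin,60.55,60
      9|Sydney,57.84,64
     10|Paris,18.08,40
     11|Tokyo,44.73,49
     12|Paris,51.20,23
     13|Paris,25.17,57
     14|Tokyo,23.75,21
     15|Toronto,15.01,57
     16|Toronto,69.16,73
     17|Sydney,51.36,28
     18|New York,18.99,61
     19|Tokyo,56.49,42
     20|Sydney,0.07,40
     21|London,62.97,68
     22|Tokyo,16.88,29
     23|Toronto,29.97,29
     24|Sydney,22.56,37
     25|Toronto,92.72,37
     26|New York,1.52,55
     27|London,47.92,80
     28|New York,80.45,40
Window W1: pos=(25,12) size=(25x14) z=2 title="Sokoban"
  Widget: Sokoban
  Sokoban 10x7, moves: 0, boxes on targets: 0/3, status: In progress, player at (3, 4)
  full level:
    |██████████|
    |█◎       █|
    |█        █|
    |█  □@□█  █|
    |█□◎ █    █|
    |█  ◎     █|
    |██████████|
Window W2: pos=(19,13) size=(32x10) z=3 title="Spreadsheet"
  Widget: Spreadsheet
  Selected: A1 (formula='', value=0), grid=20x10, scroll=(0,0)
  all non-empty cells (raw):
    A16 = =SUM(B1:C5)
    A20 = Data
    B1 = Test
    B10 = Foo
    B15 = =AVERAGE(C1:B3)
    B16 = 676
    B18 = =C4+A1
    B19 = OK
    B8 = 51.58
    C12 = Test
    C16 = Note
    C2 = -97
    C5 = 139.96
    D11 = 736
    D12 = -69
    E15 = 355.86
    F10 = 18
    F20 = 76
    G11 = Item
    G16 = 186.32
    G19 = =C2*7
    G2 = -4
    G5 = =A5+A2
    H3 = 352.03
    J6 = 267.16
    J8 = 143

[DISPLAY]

                                       
                                       
                                       
                                       
                                       
                                       
                                       
                                       
━━━━━━━━━━━━━━━━━━━━┓                  
eEditor             ┃                  
────────────────────┨                  
,score,age         ▲┃                  
o,59.43,28     ┏━━━━━━━━━━━━━━━━━━━━━━━
on,9.35,6┏━━━━━━━━━━━━━━━━━━━━━━━━━━━━━
o,5.70,57┃ Spreadsheet                 
York,24.2┠─────────────────────────────
s,16.16,7┃A1:                          
York,35.4┃       A       B       C     
in,60.55,┃-----------------------------
ey,57.84,┃  1      [0]Test           0 
━━━━━━━━━┃  2        0       0     -97 
         ┃  3        0       0       0 


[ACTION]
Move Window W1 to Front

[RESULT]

                                       
                                       
                                       
                                       
                                       
                                       
                                       
                                       
━━━━━━━━━━━━━━━━━━━━┓                  
eEditor             ┃                  
────────────────────┨                  
,score,age         ▲┃                  
o,59.43,28     ┏━━━━━━━━━━━━━━━━━━━━━━━
on,9.35,6┏━━━━━┃ Sokoban               
o,5.70,57┃ Spre┠───────────────────────
York,24.2┠─────┃██████████             
s,16.16,7┃A1:  ┃█◎       █             
York,35.4┃     ┃█        █             
in,60.55,┃-----┃█  □@□█  █             
ey,57.84,┃  1  ┃█□◎ █    █             
━━━━━━━━━┃  2  ┃█  ◎     █             
         ┃  3  ┃██████████             


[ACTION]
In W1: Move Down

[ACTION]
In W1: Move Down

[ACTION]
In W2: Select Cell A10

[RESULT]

                                       
                                       
                                       
                                       
                                       
                                       
                                       
                                       
━━━━━━━━━━━━━━━━━━━━┓                  
eEditor             ┃                  
────────────────────┨                  
,score,age         ▲┃                  
o,59.43,28     ┏━━━━━━━━━━━━━━━━━━━━━━━
on,9.35,6┏━━━━━┃ Sokoban               
o,5.70,57┃ Spre┠───────────────────────
York,24.2┠─────┃██████████             
s,16.16,7┃A10: ┃█◎       █             
York,35.4┃     ┃█        █             
in,60.55,┃-----┃█  □@□█  █             
ey,57.84,┃  1  ┃█□◎ █    █             
━━━━━━━━━┃  2  ┃█  ◎     █             
         ┃  3  ┃██████████             


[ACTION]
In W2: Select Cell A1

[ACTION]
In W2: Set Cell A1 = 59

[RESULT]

                                       
                                       
                                       
                                       
                                       
                                       
                                       
                                       
━━━━━━━━━━━━━━━━━━━━┓                  
eEditor             ┃                  
────────────────────┨                  
,score,age         ▲┃                  
o,59.43,28     ┏━━━━━━━━━━━━━━━━━━━━━━━
on,9.35,6┏━━━━━┃ Sokoban               
o,5.70,57┃ Spre┠───────────────────────
York,24.2┠─────┃██████████             
s,16.16,7┃A1: 5┃█◎       █             
York,35.4┃     ┃█        █             
in,60.55,┃-----┃█  □@□█  █             
ey,57.84,┃  1  ┃█□◎ █    █             
━━━━━━━━━┃  2  ┃█  ◎     █             
         ┃  3  ┃██████████             
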